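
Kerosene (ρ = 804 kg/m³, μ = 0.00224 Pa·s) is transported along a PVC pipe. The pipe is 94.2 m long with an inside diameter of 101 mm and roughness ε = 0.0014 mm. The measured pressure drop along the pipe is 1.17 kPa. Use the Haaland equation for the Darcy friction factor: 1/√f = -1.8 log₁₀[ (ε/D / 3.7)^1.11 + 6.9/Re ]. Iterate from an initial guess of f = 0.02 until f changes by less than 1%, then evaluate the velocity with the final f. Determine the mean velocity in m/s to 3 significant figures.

V ≈ 0.325 m/s

Rearranging Darcy-Weisbach: V = √(2·ΔP·D/(f·L·ρ)). With ε/D = 1.4e-06/0.101 = 1.39e-05, iterate starting from f = 0.02:
  f = 0.02 → V = √(2·1170·0.101/(0.02·94.2·804)) = 0.395 m/s; Re = ρVD/μ = 1.432e+04; f → 0.02807
  f = 0.02807 → V = 0.3335 m/s; Re = 1.209e+04; f → 0.02935
  f = 0.02935 → V = 0.3261 m/s; Re = 1.182e+04; f → 0.02953
Converged (Δf/f < 1%). With the final f = 0.02953: V = √(2·1170·0.101/(0.02953·94.2·804)) = 0.3251 m/s.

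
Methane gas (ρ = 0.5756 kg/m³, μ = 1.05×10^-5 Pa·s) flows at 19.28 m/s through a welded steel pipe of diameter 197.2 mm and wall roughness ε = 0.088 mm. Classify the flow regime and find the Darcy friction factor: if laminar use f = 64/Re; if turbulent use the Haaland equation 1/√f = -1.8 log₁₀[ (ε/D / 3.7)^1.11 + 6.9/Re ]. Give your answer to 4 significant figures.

Re = ρVD/μ = 0.5756·19.28·0.1972/1.05e-05 = 2.084e+05.
Re > 4000 → turbulent. ε/D = 8.8e-05/0.1972 = 0.000446; Haaland: 1/√f = -1.8 log₁₀[4.47e-05 + 3.31e-05] = 7.396, so f = 0.01828.

f ≈ 0.01828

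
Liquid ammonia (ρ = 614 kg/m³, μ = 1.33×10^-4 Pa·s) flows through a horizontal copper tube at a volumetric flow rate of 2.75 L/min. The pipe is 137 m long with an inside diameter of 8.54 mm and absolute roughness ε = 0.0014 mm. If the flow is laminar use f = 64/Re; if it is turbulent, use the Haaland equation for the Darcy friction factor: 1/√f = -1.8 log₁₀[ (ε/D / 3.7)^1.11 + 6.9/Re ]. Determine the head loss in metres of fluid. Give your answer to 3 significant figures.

h_f ≈ 12.2 m

Q = 2.75 L/min = 2.75/60000 = 4.583e-05 m³/s.
Cross-sectional area A = πD²/4 = π(0.00854)²/4 = 5.728e-05 m²; mean velocity V = Q/A = 4.583e-05/5.728e-05 = 0.8002 m/s.
Reynolds number Re = ρVD/μ = 614 · 0.8002 · 0.00854 / 0.000133 = 3.155e+04.
Re > 4000 → turbulent. Relative roughness ε/D = 1.4e-06/0.00854 = 0.000164. Haaland: 1/√f = -1.8 log₁₀[(0.000164/3.7)^1.11 + 6.9/3.155e+04] = -1.8 log₁₀[1.47e-05 + 0.000219] = 6.537, so f = 0.0234.
Darcy-Weisbach: ΔP = f(L/D)(ρV²/2) = 0.0234·(137/0.00854)·(614·0.8002²/2) = 0.0234·1.604e+04·196.6 = 7.378e+04 Pa.
Head loss h_f = ΔP/(ρg) = 7.378e+04/(614·9.81) = 12.2 m.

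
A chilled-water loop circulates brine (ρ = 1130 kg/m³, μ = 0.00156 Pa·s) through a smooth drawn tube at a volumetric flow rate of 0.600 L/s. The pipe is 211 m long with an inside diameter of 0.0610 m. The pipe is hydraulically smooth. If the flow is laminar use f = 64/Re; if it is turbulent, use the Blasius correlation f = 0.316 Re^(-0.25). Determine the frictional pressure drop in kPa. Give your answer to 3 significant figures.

ΔP ≈ 2.67 kPa

Q = 0.600 L/s = 0.600/1000 = 0.0006 m³/s.
Cross-sectional area A = πD²/4 = π(0.061)²/4 = 0.002922 m²; mean velocity V = Q/A = 0.0006/0.002922 = 0.2053 m/s.
Reynolds number Re = ρVD/μ = 1130 · 0.2053 · 0.061 / 0.00156 = 9072.
Re > 4000 → turbulent. Smooth-pipe (Blasius): f = 0.316 Re^(-0.25) = 0.316/(9072)^0.25 = 0.03238.
Darcy-Weisbach: ΔP = f(L/D)(ρV²/2) = 0.03238·(211/0.061)·(1130·0.2053²/2) = 0.03238·3459·23.82 = 2667 Pa.
ΔP = 2667 Pa = 2.67 kPa.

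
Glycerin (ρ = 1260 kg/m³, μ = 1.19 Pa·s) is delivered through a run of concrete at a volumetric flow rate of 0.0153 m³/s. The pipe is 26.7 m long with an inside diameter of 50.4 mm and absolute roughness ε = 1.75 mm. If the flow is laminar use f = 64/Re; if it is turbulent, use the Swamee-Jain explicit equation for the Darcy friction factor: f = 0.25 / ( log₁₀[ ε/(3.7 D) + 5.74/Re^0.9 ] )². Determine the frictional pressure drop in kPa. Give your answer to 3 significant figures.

ΔP ≈ 3070 kPa

Cross-sectional area A = πD²/4 = π(0.0504)²/4 = 0.001995 m²; mean velocity V = Q/A = 0.0153/0.001995 = 7.669 m/s.
Reynolds number Re = ρVD/μ = 1260 · 7.669 · 0.0504 / 1.19 = 409.3.
Re < 2300 → laminar flow, so f = 64/Re = 64/409.3 = 0.1564 (the turbulent correlation is not needed).
Darcy-Weisbach: ΔP = f(L/D)(ρV²/2) = 0.1564·(26.7/0.0504)·(1260·7.669²/2) = 0.1564·529.8·3.705e+04 = 3.07e+06 Pa.
ΔP = 3.07e+06 Pa = 3070 kPa.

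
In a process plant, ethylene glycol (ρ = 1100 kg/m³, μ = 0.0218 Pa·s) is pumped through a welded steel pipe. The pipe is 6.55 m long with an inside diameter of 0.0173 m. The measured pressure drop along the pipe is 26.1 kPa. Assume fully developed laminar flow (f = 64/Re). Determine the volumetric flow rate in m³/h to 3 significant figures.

For laminar flow, f = 64/Re with Re = ρVD/μ, so Darcy-Weisbach reduces to ΔP = 32μLV/D². Solving for V: V = ΔP·D²/(32μL) = 2.61e+04·(0.0173)²/(32·0.0218·6.55) = 1.71 m/s.
Check: Re = ρVD/μ = 1100·1.71·0.0173/0.0218 = 1492 < 2300, so the laminar assumption holds.
Q = V·A = 1.71·(π/4·0.0173²) = 0.0004019 m³/s = 1.45 m³/h.

Q ≈ 1.45 m³/h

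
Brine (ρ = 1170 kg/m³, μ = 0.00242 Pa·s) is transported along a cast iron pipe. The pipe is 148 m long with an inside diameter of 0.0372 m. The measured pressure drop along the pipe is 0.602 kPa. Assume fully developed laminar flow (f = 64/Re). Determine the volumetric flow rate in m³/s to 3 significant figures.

For laminar flow, f = 64/Re with Re = ρVD/μ, so Darcy-Weisbach reduces to ΔP = 32μLV/D². Solving for V: V = ΔP·D²/(32μL) = 602·(0.0372)²/(32·0.00242·148) = 0.07269 m/s.
Check: Re = ρVD/μ = 1170·0.07269·0.0372/0.00242 = 1307 < 2300, so the laminar assumption holds.
Q = V·A = 0.07269·(π/4·0.0372²) = 7.9e-05 m³/s = 7.90×10^-5 m³/s.

Q ≈ 7.90×10^-5 m³/s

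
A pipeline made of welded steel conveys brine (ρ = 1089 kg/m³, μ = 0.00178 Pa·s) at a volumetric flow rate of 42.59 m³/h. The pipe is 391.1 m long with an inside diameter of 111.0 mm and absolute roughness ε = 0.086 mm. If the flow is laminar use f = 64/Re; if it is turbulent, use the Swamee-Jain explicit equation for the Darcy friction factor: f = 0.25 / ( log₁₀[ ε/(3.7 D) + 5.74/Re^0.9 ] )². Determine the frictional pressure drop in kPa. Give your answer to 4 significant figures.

Q = 42.59 m³/h = 42.59/3600 = 0.01183 m³/s.
Cross-sectional area A = πD²/4 = π(0.111)²/4 = 0.009677 m²; mean velocity V = Q/A = 0.01183/0.009677 = 1.223 m/s.
Reynolds number Re = ρVD/μ = 1089 · 1.223 · 0.111 / 0.00178 = 8.302e+04.
Re > 4000 → turbulent. Relative roughness ε/D = 8.6e-05/0.111 = 0.000775. Swamee-Jain: f = 0.25/(log₁₀[0.000775/3.7 + 5.74/8.302e+04^0.9])² = 0.25/(log₁₀[0.000209 + 0.000215])² = 0.25/(-3.373)² = 0.02198.
Darcy-Weisbach: ΔP = f(L/D)(ρV²/2) = 0.02198·(391.1/0.111)·(1089·1.223²/2) = 0.02198·3523·813.8 = 6.302e+04 Pa.
ΔP = 6.302e+04 Pa = 63.02 kPa.

ΔP ≈ 63.02 kPa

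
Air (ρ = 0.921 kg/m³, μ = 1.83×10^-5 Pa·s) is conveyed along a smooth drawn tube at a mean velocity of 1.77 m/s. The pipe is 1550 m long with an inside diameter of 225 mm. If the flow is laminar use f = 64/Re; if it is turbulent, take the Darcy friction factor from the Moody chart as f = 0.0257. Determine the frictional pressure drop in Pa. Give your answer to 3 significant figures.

Reynolds number Re = ρVD/μ = 0.921 · 1.77 · 0.225 / 1.83e-05 = 2.004e+04.
Re > 4000 → turbulent; use the Moody-chart value f = 0.0257.
Darcy-Weisbach: ΔP = f(L/D)(ρV²/2) = 0.0257·(1550/0.225)·(0.921·1.77²/2) = 0.0257·6889·1.443 = 255.4 Pa.

ΔP ≈ 255 Pa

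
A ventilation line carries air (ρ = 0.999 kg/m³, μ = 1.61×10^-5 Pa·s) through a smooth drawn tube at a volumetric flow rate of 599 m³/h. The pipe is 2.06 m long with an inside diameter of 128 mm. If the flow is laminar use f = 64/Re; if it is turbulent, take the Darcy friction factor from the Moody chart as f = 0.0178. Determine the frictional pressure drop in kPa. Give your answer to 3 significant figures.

ΔP ≈ 0.0239 kPa

Q = 599 m³/h = 599/3600 = 0.1664 m³/s.
Cross-sectional area A = πD²/4 = π(0.128)²/4 = 0.01287 m²; mean velocity V = Q/A = 0.1664/0.01287 = 12.93 m/s.
Reynolds number Re = ρVD/μ = 0.999 · 12.93 · 0.128 / 1.61e-05 = 1.027e+05.
Re > 4000 → turbulent; use the Moody-chart value f = 0.0178.
Darcy-Weisbach: ΔP = f(L/D)(ρV²/2) = 0.0178·(2.06/0.128)·(0.999·12.93²/2) = 0.0178·16.09·83.52 = 23.92 Pa.
ΔP = 23.92 Pa = 0.0239 kPa.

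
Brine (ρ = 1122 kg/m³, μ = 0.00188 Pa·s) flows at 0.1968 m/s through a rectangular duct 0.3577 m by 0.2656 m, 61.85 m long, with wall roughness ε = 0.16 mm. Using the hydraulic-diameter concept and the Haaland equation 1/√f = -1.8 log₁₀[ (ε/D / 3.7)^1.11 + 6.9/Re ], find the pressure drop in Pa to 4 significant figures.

Hydraulic diameter D_h = 4A/P = 4·(0.3577·0.2656)/(2·(0.3577+0.2656)) = 0.38/1.247 = 0.3048 m.
Re = ρVD_h/μ = 1122·0.1968·0.3048/0.00188 = 3.58e+04.
ε/D_h = 0.00016/0.3048 = 0.000525; Haaland gives 1/√f = -1.8 log₁₀[5.35e-05+0.000193] = 6.496, so f = 0.0237.
ΔP = f(L/D_h)(ρV²/2) = 0.0237·61.85/0.3048·21.73 = 104.5 Pa.

ΔP ≈ 104.5 Pa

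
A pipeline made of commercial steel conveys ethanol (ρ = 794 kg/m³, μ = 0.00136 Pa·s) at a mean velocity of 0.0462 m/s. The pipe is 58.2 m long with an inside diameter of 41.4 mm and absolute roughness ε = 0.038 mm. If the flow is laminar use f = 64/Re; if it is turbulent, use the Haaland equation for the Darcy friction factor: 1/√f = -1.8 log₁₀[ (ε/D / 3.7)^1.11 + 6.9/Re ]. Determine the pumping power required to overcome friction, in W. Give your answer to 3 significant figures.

P ≈ 0.00425 W

Reynolds number Re = ρVD/μ = 794 · 0.0462 · 0.0414 / 0.00136 = 1117.
Re < 2300 → laminar flow, so f = 64/Re = 64/1117 = 0.05731 (the turbulent correlation is not needed).
Darcy-Weisbach: ΔP = f(L/D)(ρV²/2) = 0.05731·(58.2/0.0414)·(794·0.0462²/2) = 0.05731·1406·0.8474 = 68.27 Pa.
Q = V·A = 0.0462·0.001346 = 6.219e-05 m³/s.
Pumping power P = QΔP = 6.219e-05·68.27 = 0.004246 W = 0.00425 W.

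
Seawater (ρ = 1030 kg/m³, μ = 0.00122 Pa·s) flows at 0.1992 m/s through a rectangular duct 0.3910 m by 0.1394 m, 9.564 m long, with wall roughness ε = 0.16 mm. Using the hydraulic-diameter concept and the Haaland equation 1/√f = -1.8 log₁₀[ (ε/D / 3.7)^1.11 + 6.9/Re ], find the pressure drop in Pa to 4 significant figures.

ΔP ≈ 23.30 Pa

Hydraulic diameter D_h = 4A/P = 4·(0.391·0.1394)/(2·(0.391+0.1394)) = 0.218/1.061 = 0.2055 m.
Re = ρVD_h/μ = 1030·0.1992·0.2055/0.00122 = 3.456e+04.
ε/D_h = 0.00016/0.2055 = 0.000778; Haaland gives 1/√f = -1.8 log₁₀[8.29e-05+0.0002] = 6.388, so f = 0.02451.
ΔP = f(L/D_h)(ρV²/2) = 0.02451·9.564/0.2055·20.44 = 23.3 Pa.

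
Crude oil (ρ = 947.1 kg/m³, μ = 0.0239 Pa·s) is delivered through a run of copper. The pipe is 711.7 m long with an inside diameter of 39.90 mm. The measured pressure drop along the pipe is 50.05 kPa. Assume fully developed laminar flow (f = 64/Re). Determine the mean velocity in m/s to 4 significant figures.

V ≈ 0.1464 m/s

For laminar flow, f = 64/Re with Re = ρVD/μ, so Darcy-Weisbach reduces to ΔP = 32μLV/D². Solving for V: V = ΔP·D²/(32μL) = 5.005e+04·(0.0399)²/(32·0.0239·711.7) = 0.1464 m/s.
Check: Re = ρVD/μ = 947.1·0.1464·0.0399/0.0239 = 231.5 < 2300, so the laminar assumption holds.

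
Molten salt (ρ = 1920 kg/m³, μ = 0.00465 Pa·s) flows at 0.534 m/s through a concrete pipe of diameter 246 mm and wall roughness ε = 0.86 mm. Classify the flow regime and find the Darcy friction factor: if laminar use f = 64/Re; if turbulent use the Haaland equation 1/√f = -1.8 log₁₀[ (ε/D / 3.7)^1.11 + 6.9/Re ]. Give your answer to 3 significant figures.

Re = ρVD/μ = 1920·0.534·0.246/0.00465 = 5.424e+04.
Re > 4000 → turbulent. ε/D = 0.00086/0.246 = 0.0035; Haaland: 1/√f = -1.8 log₁₀[0.000439 + 0.000127] = 5.844, so f = 0.02928.

f ≈ 0.0293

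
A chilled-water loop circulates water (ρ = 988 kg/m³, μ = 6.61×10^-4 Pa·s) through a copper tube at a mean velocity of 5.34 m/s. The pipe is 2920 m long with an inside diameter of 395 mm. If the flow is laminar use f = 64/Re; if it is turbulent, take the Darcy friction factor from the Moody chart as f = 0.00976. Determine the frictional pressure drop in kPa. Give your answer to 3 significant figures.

ΔP ≈ 1020 kPa

Reynolds number Re = ρVD/μ = 988 · 5.34 · 0.395 / 0.000661 = 3.153e+06.
Re > 4000 → turbulent; use the Moody-chart value f = 0.00976.
Darcy-Weisbach: ΔP = f(L/D)(ρV²/2) = 0.00976·(2920/0.395)·(988·5.34²/2) = 0.00976·7392·1.409e+04 = 1.016e+06 Pa.
ΔP = 1.016e+06 Pa = 1020 kPa.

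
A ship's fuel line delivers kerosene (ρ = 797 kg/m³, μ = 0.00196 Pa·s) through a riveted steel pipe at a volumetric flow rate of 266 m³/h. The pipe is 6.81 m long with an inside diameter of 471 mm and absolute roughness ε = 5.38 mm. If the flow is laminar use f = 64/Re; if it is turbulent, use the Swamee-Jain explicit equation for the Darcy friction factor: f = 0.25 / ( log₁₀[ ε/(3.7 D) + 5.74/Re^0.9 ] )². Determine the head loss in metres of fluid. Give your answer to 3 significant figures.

h_f ≈ 0.00538 m

Q = 266 m³/h = 266/3600 = 0.07389 m³/s.
Cross-sectional area A = πD²/4 = π(0.471)²/4 = 0.1742 m²; mean velocity V = Q/A = 0.07389/0.1742 = 0.4241 m/s.
Reynolds number Re = ρVD/μ = 797 · 0.4241 · 0.471 / 0.00196 = 8.122e+04.
Re > 4000 → turbulent. Relative roughness ε/D = 0.00538/0.471 = 0.0114. Swamee-Jain: f = 0.25/(log₁₀[0.0114/3.7 + 5.74/8.122e+04^0.9])² = 0.25/(log₁₀[0.00309 + 0.000219])² = 0.25/(-2.481)² = 0.04063.
Darcy-Weisbach: ΔP = f(L/D)(ρV²/2) = 0.04063·(6.81/0.471)·(797·0.4241²/2) = 0.04063·14.46·71.67 = 42.1 Pa.
Head loss h_f = ΔP/(ρg) = 42.1/(797·9.81) = 0.00538 m.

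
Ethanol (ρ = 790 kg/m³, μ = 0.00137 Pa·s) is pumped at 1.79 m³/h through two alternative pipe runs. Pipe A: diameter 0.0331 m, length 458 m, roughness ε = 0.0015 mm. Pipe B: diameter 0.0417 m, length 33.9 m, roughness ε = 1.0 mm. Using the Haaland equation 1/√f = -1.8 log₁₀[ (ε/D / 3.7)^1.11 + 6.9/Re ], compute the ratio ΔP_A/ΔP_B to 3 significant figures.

Pipe A: V = Q/A = 0.0004972/0.0008605 = 0.5778 m/s; Re = 1.103e+04; ε/D = 4.53e-05; Haaland → f = 0.03012; ΔP_A = f(L/D)(ρV²/2) = 5.496e+04 Pa.
Pipe B: V = Q/A = 0.0004972/0.001366 = 0.3641 m/s; Re = 8754; ε/D = 0.024; Haaland → f = 0.05609; ΔP_B = f(L/D)(ρV²/2) = 2388 Pa.
ΔP_A/ΔP_B = 5.496e+04/2388 = 23.0.

ΔP_A/ΔP_B ≈ 23.0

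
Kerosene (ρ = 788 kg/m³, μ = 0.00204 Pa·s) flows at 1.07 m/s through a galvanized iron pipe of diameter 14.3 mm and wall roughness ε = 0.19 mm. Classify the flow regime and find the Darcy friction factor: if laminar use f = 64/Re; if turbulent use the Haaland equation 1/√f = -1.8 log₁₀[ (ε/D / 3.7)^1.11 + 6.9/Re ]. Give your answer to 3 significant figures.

Re = ρVD/μ = 788·1.07·0.0143/0.00204 = 5910.
Re > 4000 → turbulent. ε/D = 0.00019/0.0143 = 0.0133; Haaland: 1/√f = -1.8 log₁₀[0.00193 + 0.00117] = 4.515, so f = 0.04905.

f ≈ 0.0490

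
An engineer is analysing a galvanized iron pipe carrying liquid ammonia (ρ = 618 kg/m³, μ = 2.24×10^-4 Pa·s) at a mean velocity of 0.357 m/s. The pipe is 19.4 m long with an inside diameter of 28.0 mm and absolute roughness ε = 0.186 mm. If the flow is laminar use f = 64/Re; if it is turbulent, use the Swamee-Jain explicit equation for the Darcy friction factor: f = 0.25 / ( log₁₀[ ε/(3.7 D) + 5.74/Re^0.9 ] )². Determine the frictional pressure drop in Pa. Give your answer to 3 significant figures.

Reynolds number Re = ρVD/μ = 618 · 0.357 · 0.028 / 0.000224 = 2.758e+04.
Re > 4000 → turbulent. Relative roughness ε/D = 0.000186/0.028 = 0.00664. Swamee-Jain: f = 0.25/(log₁₀[0.00664/3.7 + 5.74/2.758e+04^0.9])² = 0.25/(log₁₀[0.0018 + 0.000579])² = 0.25/(-2.625)² = 0.03629.
Darcy-Weisbach: ΔP = f(L/D)(ρV²/2) = 0.03629·(19.4/0.028)·(618·0.357²/2) = 0.03629·692.9·39.38 = 990.3 Pa.

ΔP ≈ 990 Pa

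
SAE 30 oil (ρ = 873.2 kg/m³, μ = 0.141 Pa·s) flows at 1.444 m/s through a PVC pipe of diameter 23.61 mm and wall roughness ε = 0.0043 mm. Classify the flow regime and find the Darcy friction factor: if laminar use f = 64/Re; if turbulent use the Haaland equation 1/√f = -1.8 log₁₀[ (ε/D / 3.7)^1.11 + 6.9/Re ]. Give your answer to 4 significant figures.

Re = ρVD/μ = 873.2·1.444·0.02361/0.141 = 211.1.
Re < 2300 → laminar, so f = 64/Re = 0.3031 (roughness is irrelevant in laminar flow).

f ≈ 0.3031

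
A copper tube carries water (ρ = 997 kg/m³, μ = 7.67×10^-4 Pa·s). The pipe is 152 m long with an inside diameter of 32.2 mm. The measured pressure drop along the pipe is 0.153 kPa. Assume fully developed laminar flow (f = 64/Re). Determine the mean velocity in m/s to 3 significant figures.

For laminar flow, f = 64/Re with Re = ρVD/μ, so Darcy-Weisbach reduces to ΔP = 32μLV/D². Solving for V: V = ΔP·D²/(32μL) = 153·(0.0322)²/(32·0.000767·152) = 0.04252 m/s.
Check: Re = ρVD/μ = 997·0.04252·0.0322/0.000767 = 1780 < 2300, so the laminar assumption holds.

V ≈ 0.0425 m/s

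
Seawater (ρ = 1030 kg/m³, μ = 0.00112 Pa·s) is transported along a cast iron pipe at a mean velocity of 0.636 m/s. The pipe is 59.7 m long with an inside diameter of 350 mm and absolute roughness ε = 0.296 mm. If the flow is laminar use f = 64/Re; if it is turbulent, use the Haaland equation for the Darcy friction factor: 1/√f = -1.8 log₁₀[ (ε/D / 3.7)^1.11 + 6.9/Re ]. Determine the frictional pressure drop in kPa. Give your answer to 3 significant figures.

ΔP ≈ 0.719 kPa

Reynolds number Re = ρVD/μ = 1030 · 0.636 · 0.35 / 0.00112 = 2.047e+05.
Re > 4000 → turbulent. Relative roughness ε/D = 0.000296/0.35 = 0.000846. Haaland: 1/√f = -1.8 log₁₀[(0.000846/3.7)^1.11 + 6.9/2.047e+05] = -1.8 log₁₀[9.09e-05 + 3.37e-05] = 7.028, so f = 0.02025.
Darcy-Weisbach: ΔP = f(L/D)(ρV²/2) = 0.02025·(59.7/0.35)·(1030·0.636²/2) = 0.02025·170.6·208.3 = 719.4 Pa.
ΔP = 719.4 Pa = 0.719 kPa.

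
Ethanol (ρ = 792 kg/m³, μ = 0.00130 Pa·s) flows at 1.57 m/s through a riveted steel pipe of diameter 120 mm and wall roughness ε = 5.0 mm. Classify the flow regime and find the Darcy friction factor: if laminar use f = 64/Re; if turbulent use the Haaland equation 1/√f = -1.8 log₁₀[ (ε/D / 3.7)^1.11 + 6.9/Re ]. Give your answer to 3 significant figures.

Re = ρVD/μ = 792·1.57·0.12/0.0013 = 1.148e+05.
Re > 4000 → turbulent. ε/D = 0.005/0.12 = 0.0417; Haaland: 1/√f = -1.8 log₁₀[0.00687 + 6.01e-05] = 3.886, so f = 0.06622.

f ≈ 0.0662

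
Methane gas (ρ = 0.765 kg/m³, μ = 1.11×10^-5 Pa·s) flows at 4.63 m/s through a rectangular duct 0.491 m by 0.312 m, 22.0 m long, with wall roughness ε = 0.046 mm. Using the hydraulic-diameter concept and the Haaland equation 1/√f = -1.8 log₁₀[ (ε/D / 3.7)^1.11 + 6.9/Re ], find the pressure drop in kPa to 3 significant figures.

Hydraulic diameter D_h = 4A/P = 4·(0.491·0.312)/(2·(0.491+0.312)) = 0.6128/1.606 = 0.3815 m.
Re = ρVD_h/μ = 0.765·4.63·0.3815/1.11e-05 = 1.218e+05.
ε/D_h = 4.6e-05/0.3815 = 0.000121; Haaland gives 1/√f = -1.8 log₁₀[1.05e-05+5.67e-05] = 7.512, so f = 0.01772.
ΔP = f(L/D_h)(ρV²/2) = 0.01772·22/0.3815·8.2 = 8.379 Pa.
ΔP = 0.00838 kPa.

ΔP ≈ 0.00838 kPa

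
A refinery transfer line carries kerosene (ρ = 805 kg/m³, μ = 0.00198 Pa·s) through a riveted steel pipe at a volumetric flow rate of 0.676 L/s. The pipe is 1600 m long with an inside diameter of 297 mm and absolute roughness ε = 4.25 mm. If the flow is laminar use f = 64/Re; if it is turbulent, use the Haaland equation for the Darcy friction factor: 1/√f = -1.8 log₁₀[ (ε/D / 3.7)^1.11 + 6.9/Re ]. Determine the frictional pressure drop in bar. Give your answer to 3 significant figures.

Q = 0.676 L/s = 0.676/1000 = 0.000676 m³/s.
Cross-sectional area A = πD²/4 = π(0.297)²/4 = 0.06928 m²; mean velocity V = Q/A = 0.000676/0.06928 = 0.009758 m/s.
Reynolds number Re = ρVD/μ = 805 · 0.009758 · 0.297 / 0.00198 = 1178.
Re < 2300 → laminar flow, so f = 64/Re = 64/1178 = 0.05432 (the turbulent correlation is not needed).
Darcy-Weisbach: ΔP = f(L/D)(ρV²/2) = 0.05432·(1600/0.297)·(805·0.009758²/2) = 0.05432·5387·0.03832 = 11.21 Pa.
ΔP = 11.21 Pa = 1.12×10^-4 bar.

ΔP ≈ 1.12×10^-4 bar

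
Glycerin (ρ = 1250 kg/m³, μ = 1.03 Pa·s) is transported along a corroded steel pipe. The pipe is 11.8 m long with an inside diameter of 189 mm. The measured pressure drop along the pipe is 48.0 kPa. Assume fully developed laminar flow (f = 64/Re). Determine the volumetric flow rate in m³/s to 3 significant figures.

For laminar flow, f = 64/Re with Re = ρVD/μ, so Darcy-Weisbach reduces to ΔP = 32μLV/D². Solving for V: V = ΔP·D²/(32μL) = 4.8e+04·(0.189)²/(32·1.03·11.8) = 4.409 m/s.
Check: Re = ρVD/μ = 1250·4.409·0.189/1.03 = 1011 < 2300, so the laminar assumption holds.
Q = V·A = 4.409·(π/4·0.189²) = 0.1237 m³/s = 0.124 m³/s.

Q ≈ 0.124 m³/s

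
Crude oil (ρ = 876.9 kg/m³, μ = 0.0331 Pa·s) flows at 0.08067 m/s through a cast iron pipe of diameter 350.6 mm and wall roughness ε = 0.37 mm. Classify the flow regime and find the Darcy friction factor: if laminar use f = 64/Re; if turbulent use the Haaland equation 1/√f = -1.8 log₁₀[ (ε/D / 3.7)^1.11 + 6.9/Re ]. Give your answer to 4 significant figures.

Re = ρVD/μ = 876.9·0.08067·0.3506/0.0331 = 749.3.
Re < 2300 → laminar, so f = 64/Re = 0.08541 (roughness is irrelevant in laminar flow).

f ≈ 0.08541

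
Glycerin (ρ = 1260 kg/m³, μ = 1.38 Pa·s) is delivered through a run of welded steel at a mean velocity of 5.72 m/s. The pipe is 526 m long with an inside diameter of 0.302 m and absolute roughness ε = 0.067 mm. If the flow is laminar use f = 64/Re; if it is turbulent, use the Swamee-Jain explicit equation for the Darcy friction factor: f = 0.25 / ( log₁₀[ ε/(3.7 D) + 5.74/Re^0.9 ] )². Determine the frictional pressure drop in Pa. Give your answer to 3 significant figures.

ΔP ≈ 1.46×10^6 Pa

Reynolds number Re = ρVD/μ = 1260 · 5.72 · 0.302 / 1.38 = 1577.
Re < 2300 → laminar flow, so f = 64/Re = 64/1577 = 0.04058 (the turbulent correlation is not needed).
Darcy-Weisbach: ΔP = f(L/D)(ρV²/2) = 0.04058·(526/0.302)·(1260·5.72²/2) = 0.04058·1742·2.061e+04 = 1.457e+06 Pa.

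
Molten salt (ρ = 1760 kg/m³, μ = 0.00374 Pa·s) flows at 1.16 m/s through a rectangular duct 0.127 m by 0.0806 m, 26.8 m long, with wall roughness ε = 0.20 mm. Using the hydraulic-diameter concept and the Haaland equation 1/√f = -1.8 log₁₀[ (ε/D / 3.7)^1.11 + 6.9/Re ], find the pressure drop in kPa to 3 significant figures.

ΔP ≈ 8.42 kPa

Hydraulic diameter D_h = 4A/P = 4·(0.127·0.0806)/(2·(0.127+0.0806)) = 0.04094/0.4152 = 0.09861 m.
Re = ρVD_h/μ = 1760·1.16·0.09861/0.00374 = 5.383e+04.
ε/D_h = 0.0002/0.09861 = 0.00203; Haaland gives 1/√f = -1.8 log₁₀[0.00024+0.000128] = 6.181, so f = 0.02617.
ΔP = f(L/D_h)(ρV²/2) = 0.02617·26.8/0.09861·1184 = 8423 Pa.
ΔP = 8.42 kPa.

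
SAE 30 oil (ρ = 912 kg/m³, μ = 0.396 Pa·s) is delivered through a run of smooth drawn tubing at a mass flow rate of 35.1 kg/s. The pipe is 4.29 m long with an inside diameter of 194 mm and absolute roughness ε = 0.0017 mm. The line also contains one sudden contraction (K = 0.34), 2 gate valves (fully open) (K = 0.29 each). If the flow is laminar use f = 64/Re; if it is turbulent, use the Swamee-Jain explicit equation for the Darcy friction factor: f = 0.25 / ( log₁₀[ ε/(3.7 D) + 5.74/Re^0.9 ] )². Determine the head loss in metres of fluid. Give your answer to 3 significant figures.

A = πD²/4 = π(0.194)²/4 = 0.02956 m²; mean velocity V = ṁ/(ρA) = 35.1/(912 · 0.02956) = 1.302 m/s.
Reynolds number Re = ρVD/μ = 912 · 1.302 · 0.194 / 0.396 = 581.7.
Re < 2300 → laminar flow, so f = 64/Re = 64/581.7 = 0.11 (the turbulent correlation is not needed).
Total minor-loss coefficient ΣK = 1·0.34 + 2·0.29 = 0.92.
ΔP = [f·L/D + ΣK]·(ρV²/2) = [0.11·4.29/0.194 + 0.92]·(912·1.302²/2) = [2.433 + 0.92]·773 = 2592 Pa.
Head loss h_f = ΔP/(ρg) = 2592/(912·9.81) = 0.290 m.

h_f ≈ 0.290 m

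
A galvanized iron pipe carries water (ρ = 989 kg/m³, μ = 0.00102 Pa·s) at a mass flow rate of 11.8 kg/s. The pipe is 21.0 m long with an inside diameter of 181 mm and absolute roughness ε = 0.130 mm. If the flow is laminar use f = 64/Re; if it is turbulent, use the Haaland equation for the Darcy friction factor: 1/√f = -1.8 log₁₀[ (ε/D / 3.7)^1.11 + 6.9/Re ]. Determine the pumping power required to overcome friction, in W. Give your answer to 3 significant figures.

A = πD²/4 = π(0.181)²/4 = 0.02573 m²; mean velocity V = ṁ/(ρA) = 11.8/(989 · 0.02573) = 0.4637 m/s.
Reynolds number Re = ρVD/μ = 989 · 0.4637 · 0.181 / 0.00102 = 8.138e+04.
Re > 4000 → turbulent. Relative roughness ε/D = 0.00013/0.181 = 0.000718. Haaland: 1/√f = -1.8 log₁₀[(0.000718/3.7)^1.11 + 6.9/8.138e+04] = -1.8 log₁₀[7.58e-05 + 8.48e-05] = 6.83, so f = 0.02144.
Darcy-Weisbach: ΔP = f(L/D)(ρV²/2) = 0.02144·(21/0.181)·(989·0.4637²/2) = 0.02144·116·106.3 = 264.5 Pa.
Q = ṁ/ρ = 11.8/989 = 0.01193 m³/s.
Pumping power P = QΔP = 0.01193·264.5 = 3.156 W = 3.16 W.

P ≈ 3.16 W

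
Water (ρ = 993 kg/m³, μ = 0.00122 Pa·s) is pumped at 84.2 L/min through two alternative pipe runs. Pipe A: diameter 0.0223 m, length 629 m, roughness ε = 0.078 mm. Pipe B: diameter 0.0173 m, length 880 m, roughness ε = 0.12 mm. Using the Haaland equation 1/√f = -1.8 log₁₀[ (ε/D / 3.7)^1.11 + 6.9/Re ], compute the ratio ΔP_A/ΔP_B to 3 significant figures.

Pipe A: V = Q/A = 0.001403/0.0003906 = 3.593 m/s; Re = 6.522e+04; ε/D = 0.0035; Haaland → f = 0.02898; ΔP_A = f(L/D)(ρV²/2) = 5.24e+06 Pa.
Pipe B: V = Q/A = 0.001403/0.0002351 = 5.97 m/s; Re = 8.406e+04; ε/D = 0.00694; Haaland → f = 0.03451; ΔP_B = f(L/D)(ρV²/2) = 3.106e+07 Pa.
ΔP_A/ΔP_B = 5.24e+06/3.106e+07 = 0.169.

ΔP_A/ΔP_B ≈ 0.169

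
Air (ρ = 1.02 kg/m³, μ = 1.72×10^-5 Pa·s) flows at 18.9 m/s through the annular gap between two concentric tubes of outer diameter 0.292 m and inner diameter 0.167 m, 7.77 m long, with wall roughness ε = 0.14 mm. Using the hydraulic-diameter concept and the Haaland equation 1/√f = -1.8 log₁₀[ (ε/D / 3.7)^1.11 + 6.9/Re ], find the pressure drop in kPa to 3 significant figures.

ΔP ≈ 0.247 kPa

Hydraulic diameter D_h = 4A/P = D_o - D_i = 0.292 - 0.167 = 0.125 m.
Re = ρVD_h/μ = 1.02·18.9·0.125/1.72e-05 = 1.401e+05.
ε/D_h = 0.00014/0.125 = 0.00112; Haaland gives 1/√f = -1.8 log₁₀[0.000124+4.92e-05] = 6.77, so f = 0.02182.
ΔP = f(L/D_h)(ρV²/2) = 0.02182·7.77/0.125·182.2 = 247.1 Pa.
ΔP = 0.247 kPa.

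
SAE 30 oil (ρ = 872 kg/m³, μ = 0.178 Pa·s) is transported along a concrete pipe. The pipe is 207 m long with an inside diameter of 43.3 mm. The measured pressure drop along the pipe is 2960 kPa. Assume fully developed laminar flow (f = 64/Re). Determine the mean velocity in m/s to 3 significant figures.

For laminar flow, f = 64/Re with Re = ρVD/μ, so Darcy-Weisbach reduces to ΔP = 32μLV/D². Solving for V: V = ΔP·D²/(32μL) = 2.96e+06·(0.0433)²/(32·0.178·207) = 4.707 m/s.
Check: Re = ρVD/μ = 872·4.707·0.0433/0.178 = 998.4 < 2300, so the laminar assumption holds.

V ≈ 4.71 m/s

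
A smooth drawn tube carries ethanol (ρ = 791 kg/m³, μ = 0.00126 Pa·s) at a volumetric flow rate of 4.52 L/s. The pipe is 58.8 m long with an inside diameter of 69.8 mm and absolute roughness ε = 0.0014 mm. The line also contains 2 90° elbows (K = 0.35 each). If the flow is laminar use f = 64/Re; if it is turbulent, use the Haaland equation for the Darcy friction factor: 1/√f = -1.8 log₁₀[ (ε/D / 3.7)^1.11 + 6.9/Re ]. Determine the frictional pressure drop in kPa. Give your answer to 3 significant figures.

ΔP ≈ 9.96 kPa

Q = 4.52 L/s = 4.52/1000 = 0.00452 m³/s.
Cross-sectional area A = πD²/4 = π(0.0698)²/4 = 0.003826 m²; mean velocity V = Q/A = 0.00452/0.003826 = 1.181 m/s.
Reynolds number Re = ρVD/μ = 791 · 1.181 · 0.0698 / 0.00126 = 5.176e+04.
Re > 4000 → turbulent. Relative roughness ε/D = 1.4e-06/0.0698 = 2.01e-05. Haaland: 1/√f = -1.8 log₁₀[(2.01e-05/3.7)^1.11 + 6.9/5.176e+04] = -1.8 log₁₀[1.43e-06 + 0.000133] = 6.967, so f = 0.0206.
Total minor-loss coefficient ΣK = 2·0.35 = 0.7.
ΔP = [f·L/D + ΣK]·(ρV²/2) = [0.0206·58.8/0.0698 + 0.7]·(791·1.181²/2) = [17.36 + 0.7]·551.9 = 9964 Pa.
ΔP = 9964 Pa = 9.96 kPa.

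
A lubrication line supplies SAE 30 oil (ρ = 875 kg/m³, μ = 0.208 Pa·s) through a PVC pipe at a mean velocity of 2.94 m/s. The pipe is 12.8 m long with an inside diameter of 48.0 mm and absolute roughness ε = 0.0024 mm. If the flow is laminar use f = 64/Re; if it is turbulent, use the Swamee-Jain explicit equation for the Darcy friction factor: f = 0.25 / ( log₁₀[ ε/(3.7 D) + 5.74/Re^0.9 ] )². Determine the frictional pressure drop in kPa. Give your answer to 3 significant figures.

Reynolds number Re = ρVD/μ = 875 · 2.94 · 0.048 / 0.208 = 593.7.
Re < 2300 → laminar flow, so f = 64/Re = 64/593.7 = 0.1078 (the turbulent correlation is not needed).
Darcy-Weisbach: ΔP = f(L/D)(ρV²/2) = 0.1078·(12.8/0.048)·(875·2.94²/2) = 0.1078·266.7·3782 = 1.087e+05 Pa.
ΔP = 1.087e+05 Pa = 109 kPa.

ΔP ≈ 109 kPa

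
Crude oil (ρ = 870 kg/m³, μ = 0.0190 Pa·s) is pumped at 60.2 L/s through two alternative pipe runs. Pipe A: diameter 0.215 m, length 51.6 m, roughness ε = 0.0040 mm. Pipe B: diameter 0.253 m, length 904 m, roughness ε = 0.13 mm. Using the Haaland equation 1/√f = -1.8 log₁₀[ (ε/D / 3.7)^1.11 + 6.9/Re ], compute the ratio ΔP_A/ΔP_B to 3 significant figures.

Pipe A: V = Q/A = 0.0602/0.03631 = 1.658 m/s; Re = 1.632e+04; ε/D = 1.86e-05; Haaland → f = 0.02713; ΔP_A = f(L/D)(ρV²/2) = 7789 Pa.
Pipe B: V = Q/A = 0.0602/0.05027 = 1.197 m/s; Re = 1.387e+04; ε/D = 0.000514; Haaland → f = 0.02904; ΔP_B = f(L/D)(ρV²/2) = 6.473e+04 Pa.
ΔP_A/ΔP_B = 7789/6.473e+04 = 0.120.

ΔP_A/ΔP_B ≈ 0.120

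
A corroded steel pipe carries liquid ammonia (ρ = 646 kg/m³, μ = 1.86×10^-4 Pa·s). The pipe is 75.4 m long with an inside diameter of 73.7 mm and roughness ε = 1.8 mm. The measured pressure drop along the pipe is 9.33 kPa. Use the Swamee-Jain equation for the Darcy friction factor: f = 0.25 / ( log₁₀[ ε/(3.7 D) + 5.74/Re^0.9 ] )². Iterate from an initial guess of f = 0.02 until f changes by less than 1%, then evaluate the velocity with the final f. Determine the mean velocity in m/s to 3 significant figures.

V ≈ 0.730 m/s

Rearranging Darcy-Weisbach: V = √(2·ΔP·D/(f·L·ρ)). With ε/D = 0.0018/0.0737 = 0.0244, iterate starting from f = 0.02:
  f = 0.02 → V = √(2·9330·0.0737/(0.02·75.4·646)) = 1.188 m/s; Re = ρVD/μ = 3.041e+05; f → 0.0528
  f = 0.0528 → V = 0.7313 m/s; Re = 1.872e+05; f → 0.05291
Converged (Δf/f < 1%). With the final f = 0.05291: V = √(2·9330·0.0737/(0.05291·75.4·646)) = 0.7305 m/s.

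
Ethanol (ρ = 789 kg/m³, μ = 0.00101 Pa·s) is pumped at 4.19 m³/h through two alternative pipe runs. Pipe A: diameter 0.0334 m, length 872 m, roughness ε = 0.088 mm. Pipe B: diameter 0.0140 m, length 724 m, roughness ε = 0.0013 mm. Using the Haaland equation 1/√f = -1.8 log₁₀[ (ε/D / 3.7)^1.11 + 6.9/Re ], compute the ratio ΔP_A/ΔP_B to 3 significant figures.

ΔP_A/ΔP_B ≈ 0.0236

Pipe A: V = Q/A = 0.001164/0.0008762 = 1.328 m/s; Re = 3.466e+04; ε/D = 0.00263; Haaland → f = 0.02862; ΔP_A = f(L/D)(ρV²/2) = 5.201e+05 Pa.
Pipe B: V = Q/A = 0.001164/0.0001539 = 7.561 m/s; Re = 8.269e+04; ε/D = 9.29e-05; Haaland → f = 0.01891; ΔP_B = f(L/D)(ρV²/2) = 2.206e+07 Pa.
ΔP_A/ΔP_B = 5.201e+05/2.206e+07 = 0.0236.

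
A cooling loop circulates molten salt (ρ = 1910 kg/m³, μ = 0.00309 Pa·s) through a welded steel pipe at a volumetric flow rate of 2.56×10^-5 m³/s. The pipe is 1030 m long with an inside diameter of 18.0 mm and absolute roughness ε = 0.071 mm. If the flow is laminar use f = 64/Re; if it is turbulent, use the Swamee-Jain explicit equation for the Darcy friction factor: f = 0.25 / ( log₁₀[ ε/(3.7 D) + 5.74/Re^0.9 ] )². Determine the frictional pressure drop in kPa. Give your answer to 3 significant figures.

ΔP ≈ 31.6 kPa

Cross-sectional area A = πD²/4 = π(0.018)²/4 = 0.0002545 m²; mean velocity V = Q/A = 2.56e-05/0.0002545 = 0.1006 m/s.
Reynolds number Re = ρVD/μ = 1910 · 0.1006 · 0.018 / 0.00309 = 1119.
Re < 2300 → laminar flow, so f = 64/Re = 64/1119 = 0.05718 (the turbulent correlation is not needed).
Darcy-Weisbach: ΔP = f(L/D)(ρV²/2) = 0.05718·(1030/0.018)·(1910·0.1006²/2) = 0.05718·5.722e+04·9.665 = 3.162e+04 Pa.
ΔP = 3.162e+04 Pa = 31.6 kPa.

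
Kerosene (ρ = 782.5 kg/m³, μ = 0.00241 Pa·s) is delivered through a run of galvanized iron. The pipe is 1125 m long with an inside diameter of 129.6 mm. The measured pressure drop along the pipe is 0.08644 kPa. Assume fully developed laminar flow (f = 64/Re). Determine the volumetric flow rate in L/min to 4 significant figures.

For laminar flow, f = 64/Re with Re = ρVD/μ, so Darcy-Weisbach reduces to ΔP = 32μLV/D². Solving for V: V = ΔP·D²/(32μL) = 86.44·(0.1296)²/(32·0.00241·1125) = 0.01673 m/s.
Check: Re = ρVD/μ = 782.5·0.01673·0.1296/0.00241 = 704.2 < 2300, so the laminar assumption holds.
Q = V·A = 0.01673·(π/4·0.1296²) = 0.0002208 m³/s = 13.25 L/min.

Q ≈ 13.25 L/min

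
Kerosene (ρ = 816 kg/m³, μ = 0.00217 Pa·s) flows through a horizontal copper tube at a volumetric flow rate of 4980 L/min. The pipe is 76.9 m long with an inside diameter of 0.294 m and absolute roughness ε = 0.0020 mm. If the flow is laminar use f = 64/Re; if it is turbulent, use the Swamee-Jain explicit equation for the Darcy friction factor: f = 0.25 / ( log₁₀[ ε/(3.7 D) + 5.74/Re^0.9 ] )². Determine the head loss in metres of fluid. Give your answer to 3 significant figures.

h_f ≈ 0.336 m

Q = 4980 L/min = 4980/60000 = 0.083 m³/s.
Cross-sectional area A = πD²/4 = π(0.294)²/4 = 0.06789 m²; mean velocity V = Q/A = 0.083/0.06789 = 1.223 m/s.
Reynolds number Re = ρVD/μ = 816 · 1.223 · 0.294 / 0.00217 = 1.352e+05.
Re > 4000 → turbulent. Relative roughness ε/D = 2e-06/0.294 = 6.8e-06. Swamee-Jain: f = 0.25/(log₁₀[6.8e-06/3.7 + 5.74/1.352e+05^0.9])² = 0.25/(log₁₀[1.84e-06 + 0.000138])² = 0.25/(-3.853)² = 0.01684.
Darcy-Weisbach: ΔP = f(L/D)(ρV²/2) = 0.01684·(76.9/0.294)·(816·1.223²/2) = 0.01684·261.6·609.9 = 2686 Pa.
Head loss h_f = ΔP/(ρg) = 2686/(816·9.81) = 0.336 m.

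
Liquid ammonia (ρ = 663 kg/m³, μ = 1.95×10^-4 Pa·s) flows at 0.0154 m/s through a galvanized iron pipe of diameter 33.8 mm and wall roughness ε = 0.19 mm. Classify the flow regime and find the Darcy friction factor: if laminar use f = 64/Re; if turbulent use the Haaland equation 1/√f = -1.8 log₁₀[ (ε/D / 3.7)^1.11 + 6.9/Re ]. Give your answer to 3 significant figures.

Re = ρVD/μ = 663·0.0154·0.0338/0.000195 = 1770.
Re < 2300 → laminar, so f = 64/Re = 0.03616 (roughness is irrelevant in laminar flow).

f ≈ 0.0362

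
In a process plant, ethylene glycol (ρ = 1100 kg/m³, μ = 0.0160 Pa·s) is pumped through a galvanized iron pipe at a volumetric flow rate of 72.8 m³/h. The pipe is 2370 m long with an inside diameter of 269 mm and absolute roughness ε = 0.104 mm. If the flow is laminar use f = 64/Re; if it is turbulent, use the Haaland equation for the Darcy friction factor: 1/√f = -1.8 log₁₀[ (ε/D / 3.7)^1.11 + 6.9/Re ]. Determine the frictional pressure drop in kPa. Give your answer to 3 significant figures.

ΔP ≈ 21.6 kPa

Q = 72.8 m³/h = 72.8/3600 = 0.02022 m³/s.
Cross-sectional area A = πD²/4 = π(0.269)²/4 = 0.05683 m²; mean velocity V = Q/A = 0.02022/0.05683 = 0.3558 m/s.
Reynolds number Re = ρVD/μ = 1100 · 0.3558 · 0.269 / 0.016 = 6581.
Re > 4000 → turbulent. Relative roughness ε/D = 0.000104/0.269 = 0.000387. Haaland: 1/√f = -1.8 log₁₀[(0.000387/3.7)^1.11 + 6.9/6581] = -1.8 log₁₀[3.81e-05 + 0.00105] = 5.335, so f = 0.03513.
Darcy-Weisbach: ΔP = f(L/D)(ρV²/2) = 0.03513·(2370/0.269)·(1100·0.3558²/2) = 0.03513·8810·69.64 = 2.156e+04 Pa.
ΔP = 2.156e+04 Pa = 21.6 kPa.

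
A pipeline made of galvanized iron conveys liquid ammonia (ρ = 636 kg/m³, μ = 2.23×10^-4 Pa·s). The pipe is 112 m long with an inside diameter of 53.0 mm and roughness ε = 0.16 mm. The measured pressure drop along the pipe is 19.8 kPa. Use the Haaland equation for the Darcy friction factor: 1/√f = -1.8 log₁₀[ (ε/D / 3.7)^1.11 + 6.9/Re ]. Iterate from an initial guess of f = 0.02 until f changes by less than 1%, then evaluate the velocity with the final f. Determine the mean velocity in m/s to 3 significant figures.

Rearranging Darcy-Weisbach: V = √(2·ΔP·D/(f·L·ρ)). With ε/D = 0.00016/0.053 = 0.00302, iterate starting from f = 0.02:
  f = 0.02 → V = √(2·1.98e+04·0.053/(0.02·112·636)) = 1.214 m/s; Re = ρVD/μ = 1.835e+05; f → 0.02691
  f = 0.02691 → V = 1.046 m/s; Re = 1.582e+05; f → 0.02702
Converged (Δf/f < 1%). With the final f = 0.02702: V = √(2·1.98e+04·0.053/(0.02702·112·636)) = 1.044 m/s.

V ≈ 1.04 m/s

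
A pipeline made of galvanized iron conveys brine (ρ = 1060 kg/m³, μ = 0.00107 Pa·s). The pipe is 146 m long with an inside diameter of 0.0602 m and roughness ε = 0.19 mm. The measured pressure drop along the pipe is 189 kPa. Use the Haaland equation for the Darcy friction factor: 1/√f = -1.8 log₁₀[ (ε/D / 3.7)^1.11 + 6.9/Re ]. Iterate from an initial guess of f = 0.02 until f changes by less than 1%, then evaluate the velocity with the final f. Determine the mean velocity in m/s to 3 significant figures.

V ≈ 2.32 m/s

Rearranging Darcy-Weisbach: V = √(2·ΔP·D/(f·L·ρ)). With ε/D = 0.00019/0.0602 = 0.00316, iterate starting from f = 0.02:
  f = 0.02 → V = √(2·1.89e+05·0.0602/(0.02·146·1060)) = 2.711 m/s; Re = ρVD/μ = 1.617e+05; f → 0.02731
  f = 0.02731 → V = 2.32 m/s; Re = 1.384e+05; f → 0.02743
Converged (Δf/f < 1%). With the final f = 0.02743: V = √(2·1.89e+05·0.0602/(0.02743·146·1060)) = 2.315 m/s.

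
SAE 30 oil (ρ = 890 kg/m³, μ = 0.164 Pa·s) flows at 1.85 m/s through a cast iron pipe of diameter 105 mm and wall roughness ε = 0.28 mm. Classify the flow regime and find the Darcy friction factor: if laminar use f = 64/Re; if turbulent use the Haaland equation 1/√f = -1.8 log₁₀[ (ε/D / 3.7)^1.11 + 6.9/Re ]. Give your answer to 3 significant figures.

Re = ρVD/μ = 890·1.85·0.105/0.164 = 1054.
Re < 2300 → laminar, so f = 64/Re = 0.06071 (roughness is irrelevant in laminar flow).

f ≈ 0.0607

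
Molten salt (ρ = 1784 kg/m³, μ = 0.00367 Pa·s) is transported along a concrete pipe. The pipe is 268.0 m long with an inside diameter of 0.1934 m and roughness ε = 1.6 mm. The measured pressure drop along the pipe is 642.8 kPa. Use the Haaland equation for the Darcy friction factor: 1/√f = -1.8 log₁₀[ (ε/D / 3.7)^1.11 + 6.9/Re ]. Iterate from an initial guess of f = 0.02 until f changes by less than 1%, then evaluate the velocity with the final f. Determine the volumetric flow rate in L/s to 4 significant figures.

Q ≈ 111.9 L/s

Rearranging Darcy-Weisbach: V = √(2·ΔP·D/(f·L·ρ)). With ε/D = 0.0016/0.1934 = 0.00827, iterate starting from f = 0.02:
  f = 0.02 → V = √(2·6.428e+05·0.1934/(0.02·268·1784)) = 5.099 m/s; Re = ρVD/μ = 4.794e+05; f → 0.03579
  f = 0.03579 → V = 3.812 m/s; Re = 3.584e+05; f → 0.03583
Converged (Δf/f < 1%). With the final f = 0.03583: V = √(2·6.428e+05·0.1934/(0.03583·268·1784)) = 3.81 m/s.
Q = V·A = 3.81·(π/4·0.1934²) = 0.1119 m³/s = 111.9 L/s.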